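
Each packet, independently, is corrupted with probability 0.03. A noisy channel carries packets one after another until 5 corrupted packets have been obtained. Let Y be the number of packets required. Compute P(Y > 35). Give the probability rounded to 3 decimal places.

Needing more than 35 packets ⇔ fewer than 5 successes in the first 35. With X ~ Binomial(35, 0.03), P(Y > 35) = P(X ≤ 4).
  k=0: C(35,0)·0.03^0·0.97^35 = 0.34436
  k=1: C(35,1)·0.03^1·0.97^34 = 0.37276
  k=2: C(35,2)·0.03^2·0.97^33 = 0.19599
  k=3: C(35,3)·0.03^3·0.97^32 = 0.06668
  k=4: C(35,4)·0.03^4·0.97^31 = 0.01650
P(X ≤ 4) = 0.99628

0.996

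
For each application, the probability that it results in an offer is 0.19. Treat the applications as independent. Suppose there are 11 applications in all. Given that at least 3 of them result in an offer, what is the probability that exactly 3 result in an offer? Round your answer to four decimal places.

0.6002

X ~ Binomial(11, 0.19). Want P(X=3 | X≥3) = P(X=3) / P(X≥3).
P(X=3) = C(11,3)·0.19^3·0.81^8 = 0.209713
P(X≥3) = 1 − 0.098477 − 0.254095 − 0.298013 = 0.349415
Ratio = 0.209713 / 0.349415 = 0.600183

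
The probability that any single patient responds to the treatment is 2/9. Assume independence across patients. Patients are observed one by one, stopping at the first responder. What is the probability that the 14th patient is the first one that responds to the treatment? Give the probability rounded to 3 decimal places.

Geometric (trials to first success), p = 0.222222.
P(Y = 14) = (1−p)^13 · p = 0.038117 · 0.222222 = 0.00847

0.008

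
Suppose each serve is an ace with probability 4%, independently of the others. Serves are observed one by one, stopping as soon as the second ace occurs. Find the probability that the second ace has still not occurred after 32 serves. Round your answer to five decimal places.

Needing more than 32 serves ⇔ fewer than 2 successes in the first 32. With X ~ Binomial(32, 0.04), P(Y > 32) = P(X ≤ 1).
  k=0: C(32,0)·0.04^0·0.96^32 = 0.2708192
  k=1: C(32,1)·0.04^1·0.96^31 = 0.3610923
P(X ≤ 1) = 0.6319115

0.63191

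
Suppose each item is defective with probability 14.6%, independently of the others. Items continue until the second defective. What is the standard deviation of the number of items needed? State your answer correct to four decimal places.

8.9514

Y = total items until the second success; negative binomial with r=2, p=0.146.
SD(Y) = √[r(1−p)/p²] = √(80.127604) = 8.951402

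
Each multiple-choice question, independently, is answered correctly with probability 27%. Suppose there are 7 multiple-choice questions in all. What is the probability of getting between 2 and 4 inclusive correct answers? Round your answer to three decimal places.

0.585

X ~ Binomial(7, 0.27); P(2 ≤ X ≤ 4) = Σ C(7,k) p^k (1−p)^(7−k) over k:
  k=2: C(7,2)·0.27^2·0.73^5 = 0.31737
  k=3: C(7,3)·0.27^3·0.73^4 = 0.19564
  k=4: C(7,4)·0.27^4·0.73^3 = 0.07236
Total = 0.58536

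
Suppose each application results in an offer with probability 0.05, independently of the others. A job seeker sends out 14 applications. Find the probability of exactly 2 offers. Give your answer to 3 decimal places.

0.123

X ~ Binomial(n=14, p=0.05).
P(X=2) = C(14,2) · p^2 · (1−p)^12
= 91 · 0.0025 · 0.54036 = 0.12293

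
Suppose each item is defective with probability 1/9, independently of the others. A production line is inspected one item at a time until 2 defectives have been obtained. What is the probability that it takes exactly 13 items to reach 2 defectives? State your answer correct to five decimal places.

Y = trial on which the second success occurs; negative binomial, r=2, p=0.111111.
P(Y=13) = C(12,1) · p^2 · (1−p)^11
= 12 · 0.012346 · 0.27373 = 0.0405526

0.04055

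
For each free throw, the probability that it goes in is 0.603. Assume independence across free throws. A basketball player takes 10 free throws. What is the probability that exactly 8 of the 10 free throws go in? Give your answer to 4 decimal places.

0.1240

X ~ Binomial(n=10, p=0.603).
P(X=8) = C(10,8) · p^8 · (1−p)^2
= 45 · 0.01748 · 0.15761 = 0.123974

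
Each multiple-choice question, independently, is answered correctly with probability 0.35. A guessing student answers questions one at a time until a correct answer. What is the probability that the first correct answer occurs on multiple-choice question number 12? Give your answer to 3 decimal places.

Geometric (trials to first success), p = 0.35.
P(Y = 12) = (1−p)^11 · p = 0.0087508 · 0.35 = 0.00306

0.003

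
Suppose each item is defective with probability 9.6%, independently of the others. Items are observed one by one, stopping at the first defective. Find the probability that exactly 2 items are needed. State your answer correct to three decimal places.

Geometric (trials to first success), p = 0.096.
P(Y = 2) = (1−p)^1 · p = 0.904 · 0.096 = 0.08678

0.087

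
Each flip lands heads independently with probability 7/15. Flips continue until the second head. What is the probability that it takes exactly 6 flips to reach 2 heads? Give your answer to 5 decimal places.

0.08810

Y = trial on which the second success occurs; negative binomial, r=2, p=0.466667.
P(Y=6) = C(5,1) · p^2 · (1−p)^4
= 5 · 0.21778 · 0.080909 = 0.0881005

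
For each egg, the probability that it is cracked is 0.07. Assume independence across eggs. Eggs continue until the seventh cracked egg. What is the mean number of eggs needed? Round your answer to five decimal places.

100.00000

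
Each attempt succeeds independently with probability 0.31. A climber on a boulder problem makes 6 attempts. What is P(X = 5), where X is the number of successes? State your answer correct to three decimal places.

X ~ Binomial(n=6, p=0.31).
P(X=5) = C(6,5) · p^5 · (1−p)^1
= 6 · 0.0028629 · 0.69 = 0.01185

0.012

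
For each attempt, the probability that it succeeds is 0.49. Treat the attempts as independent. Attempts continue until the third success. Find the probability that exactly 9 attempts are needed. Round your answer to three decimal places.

0.058

Y = trial on which the third success occurs; negative binomial, r=3, p=0.49.
P(Y=9) = C(8,2) · p^3 · (1−p)^6
= 28 · 0.11765 · 0.017596 = 0.05797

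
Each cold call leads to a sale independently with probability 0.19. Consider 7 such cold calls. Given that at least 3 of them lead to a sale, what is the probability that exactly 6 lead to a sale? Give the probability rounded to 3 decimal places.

0.002

X ~ Binomial(7, 0.19). Want P(X=6 | X≥3) = P(X=6) / P(X≥3).
P(X=6) = C(7,6)·0.19^6·0.81^1 = 0.00027
P(X≥3) = 1 − 0.22877 − 0.37563 − 0.26433 = 0.13127
Ratio = 0.00027 / 0.13127 = 0.00203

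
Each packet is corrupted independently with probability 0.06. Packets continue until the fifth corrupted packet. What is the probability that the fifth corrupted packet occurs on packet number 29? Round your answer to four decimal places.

Y = trial on which the fifth success occurs; negative binomial, r=5, p=0.06.
P(Y=29) = C(28,4) · p^5 · (1−p)^24
= 20475 · 7.776e-07 · 0.2265 = 0.003606

0.0036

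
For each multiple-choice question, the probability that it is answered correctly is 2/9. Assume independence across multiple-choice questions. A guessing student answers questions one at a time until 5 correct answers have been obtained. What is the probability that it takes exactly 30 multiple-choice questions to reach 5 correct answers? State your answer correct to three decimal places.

Y = trial on which the fifth success occurs; negative binomial, r=5, p=0.222222.
P(Y=30) = C(29,4) · p^5 · (1−p)^25
= 23751 · 0.00054192 · 0.001868 = 0.02404

0.024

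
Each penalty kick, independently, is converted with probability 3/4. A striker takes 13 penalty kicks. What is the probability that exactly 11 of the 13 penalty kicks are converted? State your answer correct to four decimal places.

X ~ Binomial(n=13, p=0.75).
P(X=11) = C(13,11) · p^11 · (1−p)^2
= 78 · 0.042235 · 0.0625 = 0.205896

0.2059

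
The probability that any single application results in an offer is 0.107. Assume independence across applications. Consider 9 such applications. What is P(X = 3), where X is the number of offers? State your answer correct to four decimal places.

0.0522

X ~ Binomial(n=9, p=0.107).
P(X=3) = C(9,3) · p^3 · (1−p)^6
= 84 · 0.001225 · 0.50712 = 0.052184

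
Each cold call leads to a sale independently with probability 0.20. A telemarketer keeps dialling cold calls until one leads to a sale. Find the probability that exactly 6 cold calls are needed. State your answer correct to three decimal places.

0.066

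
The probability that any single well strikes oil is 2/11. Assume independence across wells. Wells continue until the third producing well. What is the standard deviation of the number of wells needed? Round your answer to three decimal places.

8.617

Y = total wells until the third success; negative binomial with r=3, p=0.181818.
SD(Y) = √[r(1−p)/p²] = √(74.25000) = 8.61684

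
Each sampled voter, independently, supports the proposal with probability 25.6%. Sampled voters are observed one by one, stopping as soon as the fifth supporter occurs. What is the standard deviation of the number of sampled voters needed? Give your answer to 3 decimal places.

Y = total sampled voters until the fifth success; negative binomial with r=5, p=0.256.
SD(Y) = √[r(1−p)/p²] = √(56.76270) = 7.53410

7.534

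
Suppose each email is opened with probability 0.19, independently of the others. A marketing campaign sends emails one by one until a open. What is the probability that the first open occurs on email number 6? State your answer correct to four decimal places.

0.0662

Geometric (trials to first success), p = 0.19.
P(Y = 6) = (1−p)^5 · p = 0.34868 · 0.19 = 0.066249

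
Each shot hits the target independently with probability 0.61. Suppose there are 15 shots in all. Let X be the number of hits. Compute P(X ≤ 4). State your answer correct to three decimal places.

0.007

X ~ Binomial(15, 0.61); P(X ≤ 4) = Σ C(15,k) p^k (1−p)^(15−k) over k:
  k=0: C(15,0)·0.61^0·0.39^15 = 0.00000
  k=1: C(15,1)·0.61^1·0.39^14 = 0.00002
  k=2: C(15,2)·0.61^2·0.39^13 = 0.00019
  k=3: C(15,3)·0.61^3·0.39^12 = 0.00128
  k=4: C(15,4)·0.61^4·0.39^11 = 0.00600
Total = 0.00749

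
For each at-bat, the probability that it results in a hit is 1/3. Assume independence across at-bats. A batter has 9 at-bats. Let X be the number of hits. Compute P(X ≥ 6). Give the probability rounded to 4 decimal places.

0.0424

X ~ Binomial(9, 0.333333); P(X ≥ 6) = Σ C(9,k) p^k (1−p)^(9−k) over k:
  k=6: C(9,6)·0.333333^6·0.666667^3 = 0.034141
  k=7: C(9,7)·0.333333^7·0.666667^2 = 0.007316
  k=8: C(9,8)·0.333333^8·0.666667^1 = 0.000914
  k=9: C(9,9)·0.333333^9·0.666667^0 = 0.000051
Total = 0.042422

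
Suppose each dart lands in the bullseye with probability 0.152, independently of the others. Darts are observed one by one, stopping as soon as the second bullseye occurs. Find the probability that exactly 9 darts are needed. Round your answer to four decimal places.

Y = trial on which the second success occurs; negative binomial, r=2, p=0.152.
P(Y=9) = C(8,1) · p^2 · (1−p)^7
= 8 · 0.023104 · 0.31533 = 0.058284

0.0583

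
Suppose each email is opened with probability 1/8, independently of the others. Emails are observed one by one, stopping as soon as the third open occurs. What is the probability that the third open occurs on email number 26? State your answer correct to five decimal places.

Y = trial on which the third success occurs; negative binomial, r=3, p=0.125.
P(Y=26) = C(25,2) · p^3 · (1−p)^23
= 300 · 0.0019531 · 0.046364 = 0.0271667

0.02717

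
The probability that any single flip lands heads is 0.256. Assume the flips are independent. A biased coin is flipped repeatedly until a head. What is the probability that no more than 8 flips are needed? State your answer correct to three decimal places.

0.906

Y = number of flips to the first success; geometric, p = 0.256.
P(Y ≤ 8) = 1 − (1−p)^8 = 1 − 0.09388 = 0.90612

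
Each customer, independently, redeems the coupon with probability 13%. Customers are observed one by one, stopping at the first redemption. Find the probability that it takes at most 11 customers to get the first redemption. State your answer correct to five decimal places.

0.78387

Y = number of customers to the first success; geometric, p = 0.13.
P(Y ≤ 11) = 1 − (1−p)^11 = 1 − 0.2161284 = 0.7838716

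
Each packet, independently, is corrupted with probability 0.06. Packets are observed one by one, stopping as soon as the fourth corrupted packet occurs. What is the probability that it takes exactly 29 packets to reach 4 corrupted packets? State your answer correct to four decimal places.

0.0090

Y = trial on which the fourth success occurs; negative binomial, r=4, p=0.06.
P(Y=29) = C(28,3) · p^4 · (1−p)^25
= 3276 · 1.296e-05 · 0.21291 = 0.009040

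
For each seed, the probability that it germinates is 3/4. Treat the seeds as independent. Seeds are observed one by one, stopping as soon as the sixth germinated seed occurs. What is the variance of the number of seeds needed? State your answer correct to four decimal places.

Y = total seeds until the sixth success; negative binomial with r=6, p=0.75.
Var(Y) = r(1−p)/p² = 6·0.25 / 0.75² = 2.666667

2.6667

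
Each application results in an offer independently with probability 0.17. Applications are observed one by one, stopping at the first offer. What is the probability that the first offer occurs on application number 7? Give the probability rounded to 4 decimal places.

0.0556

Geometric (trials to first success), p = 0.17.
P(Y = 7) = (1−p)^6 · p = 0.32694 · 0.17 = 0.055580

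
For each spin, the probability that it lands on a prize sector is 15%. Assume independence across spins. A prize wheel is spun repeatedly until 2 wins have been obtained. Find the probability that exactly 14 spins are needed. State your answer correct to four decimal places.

Y = trial on which the second success occurs; negative binomial, r=2, p=0.15.
P(Y=14) = C(13,1) · p^2 · (1−p)^12
= 13 · 0.0225 · 0.14224 = 0.041606

0.0416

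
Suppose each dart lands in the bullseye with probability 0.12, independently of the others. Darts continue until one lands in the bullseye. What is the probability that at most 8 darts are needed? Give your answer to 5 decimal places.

Y = number of darts to the first success; geometric, p = 0.12.
P(Y ≤ 8) = 1 − (1−p)^8 = 1 − 0.3596345 = 0.6403655

0.64037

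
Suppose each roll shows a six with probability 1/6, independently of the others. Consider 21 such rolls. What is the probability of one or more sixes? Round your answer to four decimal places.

0.9783

P(at least one) = 1 − P(none) = 1 − (1 − 0.166667)^21
= 1 − 0.021737 = 0.978263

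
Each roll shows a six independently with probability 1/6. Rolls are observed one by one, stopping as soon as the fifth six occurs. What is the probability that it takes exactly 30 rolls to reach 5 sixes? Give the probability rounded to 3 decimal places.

Y = trial on which the fifth success occurs; negative binomial, r=5, p=0.166667.
P(Y=30) = C(29,4) · p^5 · (1−p)^25
= 23751 · 0.0001286 · 0.010483 = 0.03202

0.032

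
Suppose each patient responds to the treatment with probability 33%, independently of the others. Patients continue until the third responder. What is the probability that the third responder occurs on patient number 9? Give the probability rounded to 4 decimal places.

0.0910

Y = trial on which the third success occurs; negative binomial, r=3, p=0.33.
P(Y=9) = C(8,2) · p^3 · (1−p)^6
= 28 · 0.035937 · 0.090458 = 0.091022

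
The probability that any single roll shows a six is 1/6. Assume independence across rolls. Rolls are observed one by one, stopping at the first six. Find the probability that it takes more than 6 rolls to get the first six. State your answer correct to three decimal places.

0.335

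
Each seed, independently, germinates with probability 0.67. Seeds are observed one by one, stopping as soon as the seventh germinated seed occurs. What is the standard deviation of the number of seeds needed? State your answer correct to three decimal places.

2.268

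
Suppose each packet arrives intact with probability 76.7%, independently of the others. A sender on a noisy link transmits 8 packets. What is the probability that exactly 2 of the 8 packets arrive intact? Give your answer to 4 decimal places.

0.0026

X ~ Binomial(n=8, p=0.767).
P(X=2) = C(8,2) · p^2 · (1−p)^6
= 28 · 0.58829 · 0.00016001 = 0.002636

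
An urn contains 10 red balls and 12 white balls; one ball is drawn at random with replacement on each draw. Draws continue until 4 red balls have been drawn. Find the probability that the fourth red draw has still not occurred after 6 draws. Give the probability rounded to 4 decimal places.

Needing more than 6 draws ⇔ fewer than 4 successes in the first 6. With X ~ Binomial(6, 0.454545), P(Y > 6) = P(X ≤ 3).
  k=0: C(6,0)·0.454545^0·0.545455^6 = 0.026336
  k=1: C(6,1)·0.454545^1·0.545455^5 = 0.131680
  k=2: C(6,2)·0.454545^2·0.545455^4 = 0.274334
  k=3: C(6,3)·0.454545^3·0.545455^3 = 0.304816
P(X ≤ 3) = 0.737167

0.7372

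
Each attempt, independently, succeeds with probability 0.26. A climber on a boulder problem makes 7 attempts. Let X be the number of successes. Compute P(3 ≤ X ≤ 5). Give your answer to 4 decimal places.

X ~ Binomial(7, 0.26); P(3 ≤ X ≤ 5) = Σ C(7,k) p^k (1−p)^(7−k) over k:
  k=3: C(7,3)·0.26^3·0.74^4 = 0.184465
  k=4: C(7,4)·0.26^4·0.74^3 = 0.064812
  k=5: C(7,5)·0.26^5·0.74^2 = 0.013663
Total = 0.262941

0.2629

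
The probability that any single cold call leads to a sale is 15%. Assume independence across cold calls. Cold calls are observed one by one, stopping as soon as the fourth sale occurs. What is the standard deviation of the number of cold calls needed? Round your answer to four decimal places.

Y = total cold calls until the fourth success; negative binomial with r=4, p=0.15.
SD(Y) = √[r(1−p)/p²] = √(151.111111) = 12.292726

12.2927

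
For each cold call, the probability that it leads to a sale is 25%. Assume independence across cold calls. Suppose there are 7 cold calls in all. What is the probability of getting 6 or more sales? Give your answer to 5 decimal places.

X ~ Binomial(7, 0.25); P(X ≥ 6) = Σ C(7,k) p^k (1−p)^(7−k) over k:
  k=6: C(7,6)·0.25^6·0.75^1 = 0.0012817
  k=7: C(7,7)·0.25^7·0.75^0 = 0.0000610
Total = 0.0013428

0.00134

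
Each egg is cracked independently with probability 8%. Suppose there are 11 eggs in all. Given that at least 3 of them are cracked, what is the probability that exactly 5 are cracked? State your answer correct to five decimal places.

0.01769

X ~ Binomial(11, 0.08). Want P(X=5 | X≥3) = P(X=5) / P(X≥3).
P(X=5) = C(11,5)·0.08^5·0.92^6 = 0.0009179
P(X≥3) = 1 − 0.3996374 − 0.3822618 − 0.1662008 = 0.0519000
Ratio = 0.0009179 / 0.0519000 = 0.0176869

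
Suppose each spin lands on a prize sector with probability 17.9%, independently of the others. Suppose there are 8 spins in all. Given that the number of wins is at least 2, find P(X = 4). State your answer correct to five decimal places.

X ~ Binomial(8, 0.179). Want P(X=4 | X≥2) = P(X=4) / P(X≥2).
P(X=4) = C(8,4)·0.179^4·0.821^4 = 0.0326500
P(X≥2) = 1 − 0.2064169 − 0.3600353 = 0.4335478
Ratio = 0.0326500 / 0.4335478 = 0.0753088

0.07531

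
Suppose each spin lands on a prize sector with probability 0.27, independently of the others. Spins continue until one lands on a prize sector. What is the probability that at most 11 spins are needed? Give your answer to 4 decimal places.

Y = number of spins to the first success; geometric, p = 0.27.
P(Y ≤ 11) = 1 − (1−p)^11 = 1 − 0.031373 = 0.968627

0.9686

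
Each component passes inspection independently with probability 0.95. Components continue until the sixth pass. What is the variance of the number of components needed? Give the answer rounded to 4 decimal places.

Y = total components until the sixth success; negative binomial with r=6, p=0.95.
Var(Y) = r(1−p)/p² = 6·0.05 / 0.95² = 0.332410

0.3324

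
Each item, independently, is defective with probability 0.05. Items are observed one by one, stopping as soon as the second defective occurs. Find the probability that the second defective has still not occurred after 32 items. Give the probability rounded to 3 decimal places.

0.520

Needing more than 32 items ⇔ fewer than 2 successes in the first 32. With X ~ Binomial(32, 0.05), P(Y > 32) = P(X ≤ 1).
  k=0: C(32,0)·0.05^0·0.95^32 = 0.19371
  k=1: C(32,1)·0.05^1·0.95^31 = 0.32625
P(X ≤ 1) = 0.51996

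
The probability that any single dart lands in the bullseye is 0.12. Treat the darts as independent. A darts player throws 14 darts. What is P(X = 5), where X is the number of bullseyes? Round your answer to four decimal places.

X ~ Binomial(n=14, p=0.12).
P(X=5) = C(14,5) · p^5 · (1−p)^9
= 2002 · 2.4883e-05 · 0.31648 = 0.015766

0.0158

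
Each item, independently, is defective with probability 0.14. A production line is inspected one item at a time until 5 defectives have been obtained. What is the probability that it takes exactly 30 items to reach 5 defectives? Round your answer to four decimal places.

0.0294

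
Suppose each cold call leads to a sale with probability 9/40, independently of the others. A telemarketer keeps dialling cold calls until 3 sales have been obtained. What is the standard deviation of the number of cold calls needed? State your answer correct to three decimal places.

6.777

Y = total cold calls until the third success; negative binomial with r=3, p=0.225.
SD(Y) = √[r(1−p)/p²] = √(45.92593) = 6.77687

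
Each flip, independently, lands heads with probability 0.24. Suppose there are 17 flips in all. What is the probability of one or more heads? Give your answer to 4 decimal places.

0.9906

P(at least one) = 1 − P(none) = 1 − (1 − 0.24)^17
= 1 − 0.009415 = 0.990585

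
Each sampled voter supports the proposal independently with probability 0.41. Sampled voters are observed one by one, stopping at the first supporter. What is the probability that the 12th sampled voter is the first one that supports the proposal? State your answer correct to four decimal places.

Geometric (trials to first success), p = 0.41.
P(Y = 12) = (1−p)^11 · p = 0.0030156 · 0.41 = 0.001236

0.0012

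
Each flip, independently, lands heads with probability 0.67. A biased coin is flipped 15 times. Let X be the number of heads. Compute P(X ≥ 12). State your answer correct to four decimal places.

X ~ Binomial(15, 0.67); P(X ≥ 12) = Σ C(15,k) p^k (1−p)^(15−k) over k:
  k=12: C(15,12)·0.67^12·0.33^3 = 0.133798
  k=13: C(15,13)·0.67^13·0.33^2 = 0.062689
  k=14: C(15,14)·0.67^14·0.33^1 = 0.018182
  k=15: C(15,15)·0.67^15·0.33^0 = 0.002461
Total = 0.217131

0.2171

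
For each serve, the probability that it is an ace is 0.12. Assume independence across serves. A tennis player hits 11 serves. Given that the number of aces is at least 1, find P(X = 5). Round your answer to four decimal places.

X ~ Binomial(11, 0.12). Want P(X=5 | X≥1) = P(X=5) / P(X≥1).
P(X=5) = C(11,5)·0.12^5·0.88^6 = 0.005339
P(X≥1) = 1 − 0.245081 = 0.754919
Ratio = 0.005339 / 0.754919 = 0.007072

0.0071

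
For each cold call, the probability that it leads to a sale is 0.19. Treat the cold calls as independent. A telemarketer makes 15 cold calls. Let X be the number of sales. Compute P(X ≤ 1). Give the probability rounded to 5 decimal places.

0.19155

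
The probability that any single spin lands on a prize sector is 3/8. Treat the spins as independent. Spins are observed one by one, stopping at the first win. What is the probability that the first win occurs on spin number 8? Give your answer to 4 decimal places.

Geometric (trials to first success), p = 0.375.
P(Y = 8) = (1−p)^7 · p = 0.037253 · 0.375 = 0.013970

0.0140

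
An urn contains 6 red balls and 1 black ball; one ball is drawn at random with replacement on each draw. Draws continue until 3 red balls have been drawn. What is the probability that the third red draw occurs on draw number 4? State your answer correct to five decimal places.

0.26989

Y = trial on which the third success occurs; negative binomial, r=3, p=0.857143.
P(Y=4) = C(3,2) · p^3 · (1−p)^1
= 3 · 0.62974 · 0.14286 = 0.2698875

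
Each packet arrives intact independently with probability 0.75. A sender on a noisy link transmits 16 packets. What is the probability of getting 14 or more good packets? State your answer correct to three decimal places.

0.197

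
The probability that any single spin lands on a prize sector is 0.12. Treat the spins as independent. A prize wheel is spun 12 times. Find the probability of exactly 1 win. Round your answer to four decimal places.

0.3529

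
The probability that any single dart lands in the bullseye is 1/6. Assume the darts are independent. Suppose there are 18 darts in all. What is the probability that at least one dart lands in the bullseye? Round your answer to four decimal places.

0.9624

P(at least one) = 1 − P(none) = 1 − (1 − 0.166667)^18
= 1 − 0.037561 = 0.962439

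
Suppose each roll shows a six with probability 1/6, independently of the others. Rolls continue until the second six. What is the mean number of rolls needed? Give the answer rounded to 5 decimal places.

Y = total rolls until the second success; negative binomial with r=2, p=0.166667.
E[Y] = r / p = 2 / 0.166667 = 12.0000000

12.00000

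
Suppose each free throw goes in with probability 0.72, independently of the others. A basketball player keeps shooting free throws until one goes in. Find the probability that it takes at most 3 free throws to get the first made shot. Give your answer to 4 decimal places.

Y = number of free throws to the first success; geometric, p = 0.72.
P(Y ≤ 3) = 1 − (1−p)^3 = 1 − 0.021952 = 0.978048

0.9780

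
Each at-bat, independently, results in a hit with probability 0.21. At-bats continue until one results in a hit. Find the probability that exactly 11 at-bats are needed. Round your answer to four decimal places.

0.0199

Geometric (trials to first success), p = 0.21.
P(Y = 11) = (1−p)^10 · p = 0.094683 · 0.21 = 0.019883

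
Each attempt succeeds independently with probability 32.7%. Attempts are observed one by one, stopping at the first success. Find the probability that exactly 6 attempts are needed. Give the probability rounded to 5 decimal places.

0.04515

Geometric (trials to first success), p = 0.327.
P(Y = 6) = (1−p)^5 · p = 0.13806 · 0.327 = 0.0451464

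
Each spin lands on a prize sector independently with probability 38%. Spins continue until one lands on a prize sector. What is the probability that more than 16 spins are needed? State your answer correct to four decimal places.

Y = number of spins to the first success; geometric, p = 0.38.
P(Y > 16) = P(first 16 all fail) = (1−p)^16 = 0.000477

0.0005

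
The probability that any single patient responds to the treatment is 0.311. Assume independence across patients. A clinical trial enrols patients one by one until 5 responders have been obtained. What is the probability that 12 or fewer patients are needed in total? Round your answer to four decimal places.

Finishing within 12 patients ⇔ at least 5 successes in the first 12. With X ~ Binomial(12, 0.311), P(Y ≤ 12) = 1 − P(X ≤ 4).
  k=0: C(12,0)·0.311^0·0.689^12 = 0.011445
  k=1: C(12,1)·0.311^1·0.689^11 = 0.061994
  k=2: C(12,2)·0.311^2·0.689^10 = 0.153906
  k=3: C(12,3)·0.311^3·0.689^9 = 0.231567
  k=4: C(12,4)·0.311^4·0.689^8 = 0.235180
1 − 0.694094 = 0.305906

0.3059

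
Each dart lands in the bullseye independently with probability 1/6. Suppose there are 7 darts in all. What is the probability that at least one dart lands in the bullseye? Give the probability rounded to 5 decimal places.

0.72092

P(at least one) = 1 − P(none) = 1 − (1 − 0.166667)^7
= 1 − 0.2790816 = 0.7209184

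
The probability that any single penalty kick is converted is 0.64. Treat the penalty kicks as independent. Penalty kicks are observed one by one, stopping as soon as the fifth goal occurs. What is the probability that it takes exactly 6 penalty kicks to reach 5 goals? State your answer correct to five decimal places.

Y = trial on which the fifth success occurs; negative binomial, r=5, p=0.64.
P(Y=6) = C(5,4) · p^5 · (1−p)^1
= 5 · 0.10737 · 0.36 = 0.1932735

0.19327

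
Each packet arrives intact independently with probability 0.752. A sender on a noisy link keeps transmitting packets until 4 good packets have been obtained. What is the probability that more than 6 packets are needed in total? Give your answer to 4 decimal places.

0.1663

Needing more than 6 packets ⇔ fewer than 4 successes in the first 6. With X ~ Binomial(6, 0.752), P(Y > 6) = P(X ≤ 3).
  k=0: C(6,0)·0.752^0·0.248^6 = 0.000233
  k=1: C(6,1)·0.752^1·0.248^5 = 0.004233
  k=2: C(6,2)·0.752^2·0.248^4 = 0.032087
  k=3: C(6,3)·0.752^3·0.248^3 = 0.129729
P(X ≤ 3) = 0.166282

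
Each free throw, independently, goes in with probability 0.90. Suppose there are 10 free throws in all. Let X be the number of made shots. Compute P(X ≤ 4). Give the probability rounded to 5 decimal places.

X ~ Binomial(10, 0.90); P(X ≤ 4) = Σ C(10,k) p^k (1−p)^(10−k) over k:
  k=0: C(10,0)·0.90^0·0.10^10 = 0.0000000
  k=1: C(10,1)·0.90^1·0.10^9 = 0.0000000
  k=2: C(10,2)·0.90^2·0.10^8 = 0.0000004
  k=3: C(10,3)·0.90^3·0.10^7 = 0.0000087
  k=4: C(10,4)·0.90^4·0.10^6 = 0.0001378
Total = 0.0001469

0.00015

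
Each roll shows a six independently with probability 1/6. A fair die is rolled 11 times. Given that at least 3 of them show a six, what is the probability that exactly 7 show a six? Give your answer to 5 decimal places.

0.00208

X ~ Binomial(11, 0.166667). Want P(X=7 | X≥3) = P(X=7) / P(X≥3).
P(X=7) = C(11,7)·0.166667^7·0.833333^4 = 0.0005685
P(X≥3) = 1 − 0.1345880 − 0.2960936 − 0.2960936 = 0.2732249
Ratio = 0.0005685 / 0.2732249 = 0.0020807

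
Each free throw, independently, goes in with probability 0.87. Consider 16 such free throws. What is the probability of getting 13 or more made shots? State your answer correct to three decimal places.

0.855

X ~ Binomial(16, 0.87); P(X ≥ 13) = Σ C(16,k) p^k (1−p)^(16−k) over k:
  k=13: C(16,13)·0.87^13·0.13^3 = 0.20127
  k=14: C(16,14)·0.87^14·0.13^2 = 0.28863
  k=15: C(16,15)·0.87^15·0.13^1 = 0.25754
  k=16: C(16,16)·0.87^16·0.13^0 = 0.10772
Total = 0.85516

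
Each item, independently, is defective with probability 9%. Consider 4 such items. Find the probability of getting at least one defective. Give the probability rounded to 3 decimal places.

0.314

P(at least one) = 1 − P(none) = 1 − (1 − 0.09)^4
= 1 − 0.68575 = 0.31425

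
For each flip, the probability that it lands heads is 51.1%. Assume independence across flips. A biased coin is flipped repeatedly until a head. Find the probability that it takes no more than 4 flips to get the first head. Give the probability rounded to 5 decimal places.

0.94282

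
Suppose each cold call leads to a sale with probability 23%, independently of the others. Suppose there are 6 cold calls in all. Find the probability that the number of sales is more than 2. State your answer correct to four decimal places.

0.1391

X ~ Binomial(6, 0.23); P(X ≥ 3) = Σ C(6,k) p^k (1−p)^(6−k) over k:
  k=3: C(6,3)·0.23^3·0.77^3 = 0.111093
  k=4: C(6,4)·0.23^4·0.77^2 = 0.024888
  k=5: C(6,5)·0.23^5·0.77^1 = 0.002974
  k=6: C(6,6)·0.23^6·0.77^0 = 0.000148
Total = 0.139102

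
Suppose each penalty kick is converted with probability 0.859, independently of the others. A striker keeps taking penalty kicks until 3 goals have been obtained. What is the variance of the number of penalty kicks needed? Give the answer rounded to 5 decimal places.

0.57326

Y = total penalty kicks until the third success; negative binomial with r=3, p=0.859.
Var(Y) = r(1−p)/p² = 3·0.141 / 0.859² = 0.5732632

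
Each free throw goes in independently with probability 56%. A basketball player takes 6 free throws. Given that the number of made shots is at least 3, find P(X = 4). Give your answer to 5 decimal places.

0.37528

X ~ Binomial(6, 0.56). Want P(X=4 | X≥3) = P(X=4) / P(X≥3).
P(X=4) = C(6,4)·0.56^4·0.44^2 = 0.2855938
P(X≥3) = 1 − 0.0072563 − 0.0554119 − 0.1763104 = 0.7610214
Ratio = 0.2855938 / 0.7610214 = 0.3752769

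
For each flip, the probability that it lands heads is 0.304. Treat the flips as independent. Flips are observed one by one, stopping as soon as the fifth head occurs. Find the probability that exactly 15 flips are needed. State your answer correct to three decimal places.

0.069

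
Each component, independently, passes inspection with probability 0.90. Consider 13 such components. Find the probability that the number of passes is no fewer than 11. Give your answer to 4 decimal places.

0.8661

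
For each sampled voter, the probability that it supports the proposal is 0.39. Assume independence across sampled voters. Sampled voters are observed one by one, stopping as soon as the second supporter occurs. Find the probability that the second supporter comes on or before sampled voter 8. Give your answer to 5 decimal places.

0.88278

Finishing within 8 sampled voters ⇔ at least 2 successes in the first 8. With X ~ Binomial(8, 0.39), P(Y ≤ 8) = 1 − P(X ≤ 1).
  k=0: C(8,0)·0.39^0·0.61^8 = 0.0191707
  k=1: C(8,1)·0.39^1·0.61^7 = 0.0980536
1 − 0.1172243 = 0.8827757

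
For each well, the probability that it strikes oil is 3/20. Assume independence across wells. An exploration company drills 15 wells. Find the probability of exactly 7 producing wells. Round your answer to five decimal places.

0.00300

X ~ Binomial(n=15, p=0.15).
P(X=7) = C(15,7) · p^7 · (1−p)^8
= 6435 · 1.7086e-06 · 0.27249 = 0.0029960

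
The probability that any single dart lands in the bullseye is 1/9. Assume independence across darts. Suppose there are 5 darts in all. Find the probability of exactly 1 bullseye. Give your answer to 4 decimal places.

0.3468

X ~ Binomial(n=5, p=0.111111).
P(X=1) = C(5,1) · p^1 · (1−p)^4
= 5 · 0.11111 · 0.6243 = 0.346831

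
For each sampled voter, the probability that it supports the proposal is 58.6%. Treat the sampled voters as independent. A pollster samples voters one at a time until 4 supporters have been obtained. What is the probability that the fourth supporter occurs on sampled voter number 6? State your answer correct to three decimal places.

Y = trial on which the fourth success occurs; negative binomial, r=4, p=0.586.
P(Y=6) = C(5,3) · p^4 · (1−p)^2
= 10 · 0.11792 · 0.1714 = 0.20211

0.202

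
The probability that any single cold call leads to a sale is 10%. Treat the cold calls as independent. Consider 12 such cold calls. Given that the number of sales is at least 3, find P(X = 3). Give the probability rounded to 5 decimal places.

0.76876

X ~ Binomial(12, 0.10). Want P(X=3 | X≥3) = P(X=3) / P(X≥3).
P(X=3) = C(12,3)·0.10^3·0.90^9 = 0.0852325
P(X≥3) = 1 − 0.2824295 − 0.3765727 − 0.2301278 = 0.1108700
Ratio = 0.0852325 / 0.1108700 = 0.7687609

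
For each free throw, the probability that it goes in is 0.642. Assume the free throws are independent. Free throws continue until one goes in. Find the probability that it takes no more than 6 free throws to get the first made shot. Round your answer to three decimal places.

0.998

Y = number of free throws to the first success; geometric, p = 0.642.
P(Y ≤ 6) = 1 − (1−p)^6 = 1 − 0.00211 = 0.99789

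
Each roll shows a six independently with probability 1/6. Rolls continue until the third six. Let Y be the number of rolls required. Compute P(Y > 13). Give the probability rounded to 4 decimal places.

Needing more than 13 rolls ⇔ fewer than 3 successes in the first 13. With X ~ Binomial(13, 0.166667), P(Y > 13) = P(X ≤ 2).
  k=0: C(13,0)·0.166667^0·0.833333^13 = 0.093464
  k=1: C(13,1)·0.166667^1·0.833333^12 = 0.243006
  k=2: C(13,2)·0.166667^2·0.833333^11 = 0.291607
P(X ≤ 2) = 0.628077

0.6281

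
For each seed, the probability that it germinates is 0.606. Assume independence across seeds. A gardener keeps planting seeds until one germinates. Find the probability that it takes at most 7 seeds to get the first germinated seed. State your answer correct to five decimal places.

0.99853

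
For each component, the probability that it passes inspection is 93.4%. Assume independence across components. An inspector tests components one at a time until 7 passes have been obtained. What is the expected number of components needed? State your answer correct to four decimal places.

Y = total components until the seventh success; negative binomial with r=7, p=0.934.
E[Y] = r / p = 7 / 0.934 = 7.494647

7.4946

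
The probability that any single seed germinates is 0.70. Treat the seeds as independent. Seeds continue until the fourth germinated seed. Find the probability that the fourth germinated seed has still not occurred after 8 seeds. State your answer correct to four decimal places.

Needing more than 8 seeds ⇔ fewer than 4 successes in the first 8. With X ~ Binomial(8, 0.70), P(Y > 8) = P(X ≤ 3).
  k=0: C(8,0)·0.70^0·0.30^8 = 0.000066
  k=1: C(8,1)·0.70^1·0.30^7 = 0.001225
  k=2: C(8,2)·0.70^2·0.30^6 = 0.010002
  k=3: C(8,3)·0.70^3·0.30^5 = 0.046675
P(X ≤ 3) = 0.057968

0.0580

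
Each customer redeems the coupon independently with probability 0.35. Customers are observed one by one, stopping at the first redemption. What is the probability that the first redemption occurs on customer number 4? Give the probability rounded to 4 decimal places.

Geometric (trials to first success), p = 0.35.
P(Y = 4) = (1−p)^3 · p = 0.27463 · 0.35 = 0.096119

0.0961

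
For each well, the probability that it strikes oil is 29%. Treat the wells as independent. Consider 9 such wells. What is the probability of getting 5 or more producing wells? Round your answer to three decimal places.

X ~ Binomial(9, 0.29); P(X ≥ 5) = Σ C(9,k) p^k (1−p)^(9−k) over k:
  k=5: C(9,5)·0.29^5·0.71^4 = 0.06567
  k=6: C(9,6)·0.29^6·0.71^3 = 0.01788
  k=7: C(9,7)·0.29^7·0.71^2 = 0.00313
  k=8: C(9,8)·0.29^8·0.71^1 = 0.00032
  k=9: C(9,9)·0.29^9·0.71^0 = 0.00001
Total = 0.08702

0.087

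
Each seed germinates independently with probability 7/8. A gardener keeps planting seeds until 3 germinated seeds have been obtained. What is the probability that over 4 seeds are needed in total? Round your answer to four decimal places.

0.0789

Needing more than 4 seeds ⇔ fewer than 3 successes in the first 4. With X ~ Binomial(4, 0.875), P(Y > 4) = P(X ≤ 2).
  k=0: C(4,0)·0.875^0·0.125^4 = 0.000244
  k=1: C(4,1)·0.875^1·0.125^3 = 0.006836
  k=2: C(4,2)·0.875^2·0.125^2 = 0.071777
P(X ≤ 2) = 0.078857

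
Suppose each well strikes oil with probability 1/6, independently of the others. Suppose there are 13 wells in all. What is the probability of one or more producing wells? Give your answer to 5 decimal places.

0.90654

P(at least one) = 1 − P(none) = 1 − (1 − 0.166667)^13
= 1 − 0.0934639 = 0.9065361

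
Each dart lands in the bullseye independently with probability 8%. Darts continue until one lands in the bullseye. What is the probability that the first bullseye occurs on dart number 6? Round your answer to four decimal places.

0.0527

Geometric (trials to first success), p = 0.08.
P(Y = 6) = (1−p)^5 · p = 0.65908 · 0.08 = 0.052727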